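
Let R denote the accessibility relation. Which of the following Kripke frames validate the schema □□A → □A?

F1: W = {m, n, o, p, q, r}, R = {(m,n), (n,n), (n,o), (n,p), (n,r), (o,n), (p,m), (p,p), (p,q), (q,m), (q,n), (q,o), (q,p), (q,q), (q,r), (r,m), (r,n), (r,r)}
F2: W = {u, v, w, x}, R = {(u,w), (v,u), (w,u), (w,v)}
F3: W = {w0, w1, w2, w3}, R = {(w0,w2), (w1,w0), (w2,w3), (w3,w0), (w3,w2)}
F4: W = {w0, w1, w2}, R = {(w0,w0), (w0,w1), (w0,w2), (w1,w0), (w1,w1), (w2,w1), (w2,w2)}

The schema corresponds to density: ∀x ∀y (Rxy → ∃z (Rxz ∧ Rzy)).
F1: ✓.
F2: fails — Rvu but no z with Rvz and Rzu.
F3: fails — Rw1w0 but no z with Rw1z and Rzw0.
F4: ✓.

F1, F4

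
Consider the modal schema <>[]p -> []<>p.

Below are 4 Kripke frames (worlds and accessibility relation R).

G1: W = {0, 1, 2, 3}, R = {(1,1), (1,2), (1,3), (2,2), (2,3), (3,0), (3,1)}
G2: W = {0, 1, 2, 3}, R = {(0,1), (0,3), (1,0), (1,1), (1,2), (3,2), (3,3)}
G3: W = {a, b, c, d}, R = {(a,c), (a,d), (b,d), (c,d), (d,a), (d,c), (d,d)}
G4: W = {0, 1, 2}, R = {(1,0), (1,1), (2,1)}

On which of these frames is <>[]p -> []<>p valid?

G3

The schema corresponds to convergence: forall x forall y forall z (Rxy & Rxz -> exists w (Ryw & Rzw)).
G1: fails — R12 and R13 but 2 and 3 have no common successor.
G2: fails — R10 and R12 but 0 and 2 have no common successor.
G3: satisfies the condition.
G4: fails — R10 and R10 but 0 and 0 have no common successor.
Valid on: G3.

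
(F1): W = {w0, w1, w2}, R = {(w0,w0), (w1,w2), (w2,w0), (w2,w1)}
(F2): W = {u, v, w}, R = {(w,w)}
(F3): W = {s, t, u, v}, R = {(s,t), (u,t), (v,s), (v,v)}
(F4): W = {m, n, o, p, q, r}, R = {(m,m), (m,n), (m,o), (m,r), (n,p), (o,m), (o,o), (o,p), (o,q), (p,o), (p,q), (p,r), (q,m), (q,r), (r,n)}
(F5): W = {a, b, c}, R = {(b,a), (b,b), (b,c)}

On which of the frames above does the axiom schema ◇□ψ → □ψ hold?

(F2)

This is the axiom for the Euclidean property; its first-order frame correspondent is ∀x ∀y ∀z (Rxy ∧ Rxz → Ryz).
(F1): fails — Rw1w2 and Rw1w2 but not Rw2w2.
(F2): holds.
(F3): fails — Rst and Rst but not Rtt.
(F4): fails — Rmr and Rmr but not Rrr.
(F5): fails — Rba and Rba but not Raa.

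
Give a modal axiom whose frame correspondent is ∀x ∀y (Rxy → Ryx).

The condition is symmetry. The B schema p → □◇p defines it.

p → □◇p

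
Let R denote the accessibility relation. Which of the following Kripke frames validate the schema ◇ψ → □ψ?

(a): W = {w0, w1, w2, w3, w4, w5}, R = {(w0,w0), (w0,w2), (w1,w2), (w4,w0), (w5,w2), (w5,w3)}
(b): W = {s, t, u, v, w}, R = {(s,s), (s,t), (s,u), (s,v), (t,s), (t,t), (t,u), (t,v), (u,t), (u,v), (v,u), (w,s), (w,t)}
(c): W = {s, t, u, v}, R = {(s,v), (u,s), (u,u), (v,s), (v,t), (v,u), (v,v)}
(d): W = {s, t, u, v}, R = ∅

(d)

This is the axiom for partial functionality; its first-order frame correspondent is ∀x ∀y ∀z (Rxy ∧ Rxz → y = z).
(a): fails — w0 sees both w0 and w2.
(b): fails — s sees both s and t.
(c): fails — u sees both s and u.
(d): ✓.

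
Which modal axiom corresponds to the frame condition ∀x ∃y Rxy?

The condition is seriality. The D schema □s → ◇s defines it.
Suppose □s→◇s is valid. At any x set V(s)=W. Then □s at x, so ◇s at x, so x has a successor.

□s → ◇s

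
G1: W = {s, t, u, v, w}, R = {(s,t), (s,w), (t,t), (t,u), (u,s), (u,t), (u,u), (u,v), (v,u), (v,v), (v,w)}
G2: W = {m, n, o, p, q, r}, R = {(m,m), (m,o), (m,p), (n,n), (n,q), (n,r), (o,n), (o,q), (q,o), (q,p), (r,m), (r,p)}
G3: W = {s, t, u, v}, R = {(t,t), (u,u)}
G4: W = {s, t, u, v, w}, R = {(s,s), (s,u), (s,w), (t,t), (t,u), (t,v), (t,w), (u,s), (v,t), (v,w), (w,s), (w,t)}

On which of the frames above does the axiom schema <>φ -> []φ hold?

G3

The schema corresponds to partial functionality: forall x forall y forall z (Rxy & Rxz -> y = z).
G1: fails — s sees both t and w.
G2: fails — m sees both m and o.
G3: ✓.
G4: fails — s sees both s and u.
Valid on: G3.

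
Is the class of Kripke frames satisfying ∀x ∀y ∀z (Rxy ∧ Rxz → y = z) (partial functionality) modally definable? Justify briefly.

This is a Sahlqvist condition; the CD axiom ◇r → □r defines it.

Yes, by ◇r → □r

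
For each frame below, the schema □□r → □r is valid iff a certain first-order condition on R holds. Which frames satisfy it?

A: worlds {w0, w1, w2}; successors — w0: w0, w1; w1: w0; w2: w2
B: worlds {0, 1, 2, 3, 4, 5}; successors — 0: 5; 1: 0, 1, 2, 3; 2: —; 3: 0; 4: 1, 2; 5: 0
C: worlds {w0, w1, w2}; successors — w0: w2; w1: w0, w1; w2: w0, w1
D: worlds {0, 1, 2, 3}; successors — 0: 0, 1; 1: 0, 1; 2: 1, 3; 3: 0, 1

The schema corresponds to density: ∀x ∀y (Rxy → ∃z (Rxz ∧ Rzy)).
A: ✓.
B: fails — R50 but no z with R5z and Rz0.
C: fails — Rw0w2 but no z with Rw0z and Rzw2.
D: fails — R23 but no z with R2z and Rz3.

A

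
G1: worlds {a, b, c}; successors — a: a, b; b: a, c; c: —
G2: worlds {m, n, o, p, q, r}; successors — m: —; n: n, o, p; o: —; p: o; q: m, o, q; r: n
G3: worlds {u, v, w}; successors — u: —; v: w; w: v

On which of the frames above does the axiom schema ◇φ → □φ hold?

G3

The schema corresponds to partial functionality: ∀x ∀y ∀z (Rxy ∧ Rxz → y = z).
G1: fails — a sees both a and b.
G2: fails — n sees both n and o.
G3: condition met.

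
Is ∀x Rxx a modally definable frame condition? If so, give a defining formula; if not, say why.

Yes, by □q → q

This is a Sahlqvist condition; the T axiom □q → q defines it.
Suppose □q→q is valid. At any x set V(q)={w : Rxw}. Then □q holds at x, so q holds at x, i.e. Rxx.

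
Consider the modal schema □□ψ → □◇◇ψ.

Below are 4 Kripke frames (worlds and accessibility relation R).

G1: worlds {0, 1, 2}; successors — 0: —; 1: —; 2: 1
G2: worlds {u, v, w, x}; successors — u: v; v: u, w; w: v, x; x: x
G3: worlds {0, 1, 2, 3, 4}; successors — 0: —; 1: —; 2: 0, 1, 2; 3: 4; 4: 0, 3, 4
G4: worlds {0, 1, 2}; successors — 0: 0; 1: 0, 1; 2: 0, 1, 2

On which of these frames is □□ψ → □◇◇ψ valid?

This is the axiom for a generalized confluence (Geach) condition; its first-order frame correspondent is ∀x ∀z (xRz → ∃w (xR²w ∧ zR²w)).
G1: fails — 2R1 but no w with 2R²w and 1R²w.
G2: fails — uRv but no t with uR²t and vR²t.
G3: fails — 2R0 but no w with 2R²w and 0R²w.
G4: ✓.
Valid on: G4.

G4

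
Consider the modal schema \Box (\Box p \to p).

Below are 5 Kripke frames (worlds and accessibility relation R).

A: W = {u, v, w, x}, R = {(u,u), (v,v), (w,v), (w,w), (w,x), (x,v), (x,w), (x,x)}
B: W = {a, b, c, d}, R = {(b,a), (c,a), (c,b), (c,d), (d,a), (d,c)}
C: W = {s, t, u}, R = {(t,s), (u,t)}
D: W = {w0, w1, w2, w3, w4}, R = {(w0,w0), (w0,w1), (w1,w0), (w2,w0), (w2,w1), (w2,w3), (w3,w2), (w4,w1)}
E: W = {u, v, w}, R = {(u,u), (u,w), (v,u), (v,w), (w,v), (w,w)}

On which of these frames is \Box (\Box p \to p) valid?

This is the axiom for shift-reflexivity; its first-order frame correspondent is \forall x \forall y (Rxy \to Ryy).
A: ✓.
B: fails — Rcd but not Rdd.
C: fails — Rts but not Rss.
D: fails — Rw3w2 but not Rw2w2.
E: fails — Rwv but not Rvv.
Valid on: A.

A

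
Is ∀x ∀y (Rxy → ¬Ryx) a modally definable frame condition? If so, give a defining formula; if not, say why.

Modal frame validity is preserved under surjective bounded morphisms.
The 4-cycle (worlds a,b,c,d with a→b→c→d→a) is asymmetric. Mapping every world to a single reflexive point • is a surjective bounded morphism, and the reflexive point is not asymmetric (R•• but asymmetry requires ¬R••).
Hence asymmetry is not modally definable.

No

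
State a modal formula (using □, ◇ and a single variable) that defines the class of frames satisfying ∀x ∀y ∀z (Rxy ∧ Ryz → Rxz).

□ψ → □□ψ

A defining formula is □ψ → □□ψ (the 4 axiom).
Suppose □ψ→□□ψ is valid. Take Rxy, Ryz and set V(ψ)={w : Rxw}. Then □ψ at x, so □□ψ at x, so □ψ at y, so ψ at z, i.e. Rxz.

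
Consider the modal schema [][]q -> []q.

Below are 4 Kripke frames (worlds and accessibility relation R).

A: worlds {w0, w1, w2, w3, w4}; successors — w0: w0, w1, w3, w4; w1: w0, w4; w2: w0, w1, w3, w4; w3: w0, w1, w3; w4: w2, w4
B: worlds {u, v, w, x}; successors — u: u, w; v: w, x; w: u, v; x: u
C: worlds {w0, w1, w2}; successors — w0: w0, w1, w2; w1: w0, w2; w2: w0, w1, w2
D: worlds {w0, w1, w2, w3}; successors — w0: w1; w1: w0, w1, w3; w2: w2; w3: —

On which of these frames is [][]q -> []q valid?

A, C, D

This is the axiom for density; its first-order frame correspondent is forall x forall y (Rxy -> exists z (Rxz & Rzy)).
A: ✓.
B: fails — Rvw but no z with Rvz and Rzw.
C: ✓.
D: ✓.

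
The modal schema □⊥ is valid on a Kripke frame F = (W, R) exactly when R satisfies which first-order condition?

emptiness of R: ∀x ∀y ¬Rxy

This is the Ver axiom.
It corresponds to emptiness of R: ∀x ∀y ¬Rxy.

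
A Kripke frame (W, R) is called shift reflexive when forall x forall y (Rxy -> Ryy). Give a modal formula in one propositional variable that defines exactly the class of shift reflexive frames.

□(□ψ → ψ)

A defining formula is □(□ψ → ψ) (the T□ axiom).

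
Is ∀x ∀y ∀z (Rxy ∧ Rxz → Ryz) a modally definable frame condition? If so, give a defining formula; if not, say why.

Yes, by ◇p → □◇p

Yes: it is the Euclidean property, defined by the 5 schema ◇p → □◇p.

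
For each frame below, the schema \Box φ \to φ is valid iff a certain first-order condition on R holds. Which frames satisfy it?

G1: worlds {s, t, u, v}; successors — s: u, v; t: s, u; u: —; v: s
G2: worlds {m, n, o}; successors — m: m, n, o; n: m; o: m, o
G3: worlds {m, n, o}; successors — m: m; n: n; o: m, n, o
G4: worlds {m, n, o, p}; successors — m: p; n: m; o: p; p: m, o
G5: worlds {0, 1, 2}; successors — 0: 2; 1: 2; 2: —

The schema corresponds to reflexivity: \forall x Rxx.
G1: fails — world s does not see itself.
G2: fails — world n does not see itself.
G3: condition met.
G4: fails — world m does not see itself.
G5: fails — world 0 does not see itself.

G3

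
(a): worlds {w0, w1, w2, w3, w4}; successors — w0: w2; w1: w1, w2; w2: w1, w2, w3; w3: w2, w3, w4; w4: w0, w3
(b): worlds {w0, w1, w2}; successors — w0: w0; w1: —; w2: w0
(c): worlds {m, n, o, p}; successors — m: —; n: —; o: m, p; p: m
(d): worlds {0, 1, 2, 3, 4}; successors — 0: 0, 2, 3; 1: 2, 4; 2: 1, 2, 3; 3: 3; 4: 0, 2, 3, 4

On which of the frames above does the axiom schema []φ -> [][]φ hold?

(b), (c)

The schema corresponds to transitivity: forall x forall y forall z (Rxy & Ryz -> Rxz).
(a): fails — Rw1w2 and Rw2w3 but not Rw1w3.
(b): ✓.
(c): ✓.
(d): fails — R02 and R21 but not R01.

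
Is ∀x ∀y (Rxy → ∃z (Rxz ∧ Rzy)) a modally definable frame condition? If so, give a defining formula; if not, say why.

Yes: it is density, defined by the C4 schema □□r → □r.
Suppose □□r→□r is valid. Take Rxy and set V(r)={w : xR²w}. Then □□r at x, so □r at x, so r at y, i.e. ∃z(Rxz∧Rzy).

Yes — defined by □□r → □r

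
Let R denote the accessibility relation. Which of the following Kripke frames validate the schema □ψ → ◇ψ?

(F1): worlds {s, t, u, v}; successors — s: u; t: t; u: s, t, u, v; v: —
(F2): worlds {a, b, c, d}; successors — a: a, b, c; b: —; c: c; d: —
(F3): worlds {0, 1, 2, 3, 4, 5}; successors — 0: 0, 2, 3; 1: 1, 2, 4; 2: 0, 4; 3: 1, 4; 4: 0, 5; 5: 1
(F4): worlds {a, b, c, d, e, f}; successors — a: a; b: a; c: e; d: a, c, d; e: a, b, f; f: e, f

This is the axiom for seriality; its first-order frame correspondent is ∀x ∃y Rxy.
(F1): fails — world v has no successor.
(F2): fails — world b has no successor.
(F3): satisfies the condition.
(F4): satisfies the condition.
Valid on: (F3), (F4).

(F3), (F4)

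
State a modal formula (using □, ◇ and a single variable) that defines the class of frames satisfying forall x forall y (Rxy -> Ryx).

This is symmetry; the standard corresponding axiom is B: s → □◇s.
Suppose s→□◇s is valid. Take Rxy and set V(s)={x}. Then s at x, so □◇s at x, so ◇s at y, so some z with Ryz has s; z=x, i.e. Ryx.

s → □◇s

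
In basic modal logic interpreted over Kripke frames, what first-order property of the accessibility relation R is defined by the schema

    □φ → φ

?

reflexivity: ∀x Rxx

Suppose □φ→φ is valid. At any x set V(φ)={w : Rxw}. Then □φ holds at x, so φ holds at x, i.e. Rxx.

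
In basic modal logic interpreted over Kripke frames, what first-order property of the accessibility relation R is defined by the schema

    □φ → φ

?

reflexivity

This schema is the T axiom.
Its frame correspondent is reflexivity — ∀x Rxx.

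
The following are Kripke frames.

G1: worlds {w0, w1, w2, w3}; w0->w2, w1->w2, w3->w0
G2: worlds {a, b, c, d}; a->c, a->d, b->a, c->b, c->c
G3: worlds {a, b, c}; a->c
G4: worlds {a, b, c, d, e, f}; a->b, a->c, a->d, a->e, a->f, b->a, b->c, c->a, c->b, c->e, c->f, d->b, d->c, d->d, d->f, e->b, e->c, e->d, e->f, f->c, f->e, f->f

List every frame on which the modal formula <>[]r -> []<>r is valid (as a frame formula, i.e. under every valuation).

G4

Frame correspondent (Sahlqvist): forall x forall y forall z (Rxy & Rxz -> exists w (Ryw & Rzw)) — i.e. convergence.
G1: fails — Rw0w2 and Rw0w2 but w2 and w2 have no common successor.
G2: fails — Rac and Rad but c and d have no common successor.
G3: fails — Rac and Rac but c and c have no common successor.
G4: ✓.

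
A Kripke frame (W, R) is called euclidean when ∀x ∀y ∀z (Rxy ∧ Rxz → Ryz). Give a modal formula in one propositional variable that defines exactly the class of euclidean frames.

◇q → □◇q

This is the Euclidean property; the standard corresponding axiom is 5: ◇q → □◇q.
Suppose ◇q→□◇q is valid. Take Rxy, Rxz and set V(q)={y}. Then ◇q at x, so □◇q at x, so ◇q at z, so some w with Rzw has q; w=y, i.e. Rzy. By symmetry of the argument, Ryz.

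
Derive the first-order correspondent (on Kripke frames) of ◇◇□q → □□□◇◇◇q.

∀x ∀y ∀z ((xR²y ∧ xR³z) → ∃w (yRw ∧ zR³w))

This is a Sahlqvist (Geach-type) schema ◇^2□^1q → □^3◇^3q.
Minimal-valuation argument: fix x; take any y with xR^2y and any z with xR^3z. Set V(q) to the set of worlds R-reachable from y in exactly 1 step. Then □^1q holds at y, so the antecedent holds at x; validity forces ◇^3q at z, giving a w with zR^3w and yR^1w.
First-order correspondent: ∀x ∀y ∀z ((xR²y ∧ xR³z) → ∃w (yRw ∧ zR³w)).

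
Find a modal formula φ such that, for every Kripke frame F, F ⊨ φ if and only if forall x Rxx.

The condition is reflexivity. The T schema □ψ → ψ defines it.

□ψ → ψ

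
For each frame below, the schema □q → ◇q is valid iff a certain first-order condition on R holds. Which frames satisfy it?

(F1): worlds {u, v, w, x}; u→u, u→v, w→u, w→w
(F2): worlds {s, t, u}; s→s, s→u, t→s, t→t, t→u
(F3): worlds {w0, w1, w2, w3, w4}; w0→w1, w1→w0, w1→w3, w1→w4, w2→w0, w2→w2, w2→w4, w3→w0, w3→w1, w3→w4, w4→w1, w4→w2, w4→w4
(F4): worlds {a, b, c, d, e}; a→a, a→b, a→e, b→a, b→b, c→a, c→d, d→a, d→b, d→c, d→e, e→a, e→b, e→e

(F3), (F4)

The schema corresponds to seriality: ∀x ∃y Rxy.
(F1): fails — world v has no successor.
(F2): fails — world u has no successor.
(F3): ✓.
(F4): ✓.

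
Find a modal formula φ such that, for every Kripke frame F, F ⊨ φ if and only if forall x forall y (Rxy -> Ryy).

□(□p → p)

The condition is shift-reflexivity. The T□ schema □(□p → p) defines it.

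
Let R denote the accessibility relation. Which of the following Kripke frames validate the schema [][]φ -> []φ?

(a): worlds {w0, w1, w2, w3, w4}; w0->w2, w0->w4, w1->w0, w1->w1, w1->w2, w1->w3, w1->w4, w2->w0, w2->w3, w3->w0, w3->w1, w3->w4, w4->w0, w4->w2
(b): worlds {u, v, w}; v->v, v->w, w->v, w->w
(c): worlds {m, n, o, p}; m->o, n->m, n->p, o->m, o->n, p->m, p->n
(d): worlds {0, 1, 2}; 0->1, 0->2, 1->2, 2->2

(b)

This is the axiom for density; its first-order frame correspondent is forall x forall y (Rxy -> exists z (Rxz & Rzy)).
(a): fails — Rw0w4 but no z with Rw0z and Rzw4.
(b): satisfies the condition.
(c): fails — Ron but no z with Roz and Rzn.
(d): fails — R01 but no z with R0z and Rz1.
Valid on: (b).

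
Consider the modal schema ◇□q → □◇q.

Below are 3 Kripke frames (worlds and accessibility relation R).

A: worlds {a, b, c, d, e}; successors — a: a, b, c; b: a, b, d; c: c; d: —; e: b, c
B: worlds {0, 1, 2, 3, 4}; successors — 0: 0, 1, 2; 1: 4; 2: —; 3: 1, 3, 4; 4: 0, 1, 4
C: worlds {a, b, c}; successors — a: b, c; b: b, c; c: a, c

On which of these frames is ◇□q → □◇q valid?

The schema corresponds to convergence: ∀x ∀y ∀z (Rxy ∧ Rxz → ∃w (Ryw ∧ Rzw)).
A: fails — Rab and Rac but b and c have no common successor.
B: fails — R00 and R02 but 0 and 2 have no common successor.
C: holds.
Valid on: C.

C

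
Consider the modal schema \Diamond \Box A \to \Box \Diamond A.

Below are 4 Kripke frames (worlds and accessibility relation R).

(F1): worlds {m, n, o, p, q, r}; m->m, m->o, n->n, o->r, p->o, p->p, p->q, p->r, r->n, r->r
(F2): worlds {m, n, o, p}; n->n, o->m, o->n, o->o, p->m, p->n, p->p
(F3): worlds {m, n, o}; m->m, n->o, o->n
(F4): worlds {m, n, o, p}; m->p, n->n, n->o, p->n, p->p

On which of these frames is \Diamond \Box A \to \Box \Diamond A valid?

The schema corresponds to convergence: \forall x \forall y \forall z (Rxy \wedge Rxz \to \exists w (Ryw \wedge Rzw)).
(F1): fails — Rmo and Rmm but o and m have no common successor.
(F2): fails — Rom and Rom but m and m have no common successor.
(F3): condition met.
(F4): fails — Rnn and Rno but n and o have no common successor.

(F3)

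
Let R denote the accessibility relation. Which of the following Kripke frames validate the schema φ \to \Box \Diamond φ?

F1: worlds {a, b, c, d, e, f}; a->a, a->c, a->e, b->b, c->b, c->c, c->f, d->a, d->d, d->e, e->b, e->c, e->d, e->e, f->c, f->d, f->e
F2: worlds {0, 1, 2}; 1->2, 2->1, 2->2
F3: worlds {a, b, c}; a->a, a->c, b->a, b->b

Frame correspondent (Sahlqvist): \forall x \forall y (Rxy \to Ryx) — i.e. symmetry.
F1: fails — Reb but not Rbe.
F2: condition met.
F3: fails — Rac but not Rca.
Valid on: F2.

F2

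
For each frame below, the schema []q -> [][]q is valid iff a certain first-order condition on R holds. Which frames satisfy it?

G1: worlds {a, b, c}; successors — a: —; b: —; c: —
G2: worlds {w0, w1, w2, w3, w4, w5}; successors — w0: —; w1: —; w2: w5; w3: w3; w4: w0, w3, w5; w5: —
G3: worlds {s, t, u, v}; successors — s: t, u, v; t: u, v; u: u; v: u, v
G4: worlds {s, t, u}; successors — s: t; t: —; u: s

Frame correspondent (Sahlqvist): forall x forall y forall z (Rxy & Ryz -> Rxz) — i.e. transitivity.
G1: satisfies the condition.
G2: satisfies the condition.
G3: satisfies the condition.
G4: fails — Rus and Rst but not Rut.
Valid on: G1, G2, G3.

G1, G2, G3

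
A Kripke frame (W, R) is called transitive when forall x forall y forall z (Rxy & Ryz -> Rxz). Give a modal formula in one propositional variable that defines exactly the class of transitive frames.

□ψ → □□ψ

This is transitivity; the standard corresponding axiom is 4: □ψ → □□ψ.
Suppose □ψ→□□ψ is valid. Take Rxy, Ryz and set V(ψ)={w : Rxw}. Then □ψ at x, so □□ψ at x, so □ψ at y, so ψ at z, i.e. Rxz.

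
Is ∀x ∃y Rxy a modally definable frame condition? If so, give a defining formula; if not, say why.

Yes, by □q → ◇q

The condition is seriality. A defining modal formula is □q → ◇q.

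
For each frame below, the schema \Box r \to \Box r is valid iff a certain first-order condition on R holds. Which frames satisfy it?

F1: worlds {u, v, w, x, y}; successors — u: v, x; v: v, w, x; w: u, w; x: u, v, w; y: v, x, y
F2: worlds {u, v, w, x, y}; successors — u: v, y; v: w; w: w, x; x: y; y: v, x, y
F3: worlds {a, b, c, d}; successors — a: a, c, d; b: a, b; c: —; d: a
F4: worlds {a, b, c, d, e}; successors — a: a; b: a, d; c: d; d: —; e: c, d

F1, F2, F3, F4

Frame correspondent (Sahlqvist): \forall x \forall z (xRz \to \exists w (xRw \wedge z = w)) — i.e. a generalized confluence (Geach) condition.
F1: condition met.
F2: condition met.
F3: condition met.
F4: condition met.
Valid on: F1, F2, F3, F4.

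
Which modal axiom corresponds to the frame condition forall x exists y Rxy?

□p → ◇p

This is seriality; the standard corresponding axiom is D: □p → ◇p.
Suppose □p→◇p is valid. At any x set V(p)=W. Then □p at x, so ◇p at x, so x has a successor.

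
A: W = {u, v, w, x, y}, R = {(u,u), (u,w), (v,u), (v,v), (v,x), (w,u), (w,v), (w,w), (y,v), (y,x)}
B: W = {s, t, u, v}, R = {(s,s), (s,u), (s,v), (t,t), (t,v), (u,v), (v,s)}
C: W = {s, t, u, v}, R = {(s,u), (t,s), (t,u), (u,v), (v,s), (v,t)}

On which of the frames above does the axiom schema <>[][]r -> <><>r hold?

The schema corresponds to a generalized confluence (Geach) condition: forall x forall y (xRy -> exists w (y R^2 w & x R^2 w)).
A: fails — vRx but no t with xR²t and vR²t.
B: satisfies the condition.
C: fails — sRu but no w with uR²w and sR²w.
Valid on: B.

B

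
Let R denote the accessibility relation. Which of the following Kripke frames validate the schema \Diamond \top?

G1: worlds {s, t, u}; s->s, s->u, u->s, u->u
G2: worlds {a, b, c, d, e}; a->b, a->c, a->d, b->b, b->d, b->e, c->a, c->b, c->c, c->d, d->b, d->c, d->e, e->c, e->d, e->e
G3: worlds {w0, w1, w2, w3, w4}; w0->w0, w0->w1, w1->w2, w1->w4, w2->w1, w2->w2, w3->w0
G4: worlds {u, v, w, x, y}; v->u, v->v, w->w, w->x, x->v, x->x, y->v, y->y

G2

This is the axiom for seriality; its first-order frame correspondent is \forall x \exists y Rxy.
G1: fails — world t has no successor.
G2: satisfies the condition.
G3: fails — world w4 has no successor.
G4: fails — world u has no successor.
Valid on: G2.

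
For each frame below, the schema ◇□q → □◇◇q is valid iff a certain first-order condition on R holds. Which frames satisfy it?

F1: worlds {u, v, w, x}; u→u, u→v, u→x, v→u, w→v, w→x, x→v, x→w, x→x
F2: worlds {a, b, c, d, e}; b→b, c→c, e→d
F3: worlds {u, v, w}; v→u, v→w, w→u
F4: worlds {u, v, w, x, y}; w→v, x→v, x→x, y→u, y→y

F1

The schema corresponds to a generalized confluence (Geach) condition: ∀x ∀y ∀z ((xRy ∧ xRz) → ∃w (yRw ∧ zR²w)).
F1: satisfies the condition.
F2: fails — eRd, eRd but no w with dRw and dR²w.
F3: fails — vRu, vRu but no t with uRt and uR²t.
F4: fails — wRv, wRv but no t with vRt and vR²t.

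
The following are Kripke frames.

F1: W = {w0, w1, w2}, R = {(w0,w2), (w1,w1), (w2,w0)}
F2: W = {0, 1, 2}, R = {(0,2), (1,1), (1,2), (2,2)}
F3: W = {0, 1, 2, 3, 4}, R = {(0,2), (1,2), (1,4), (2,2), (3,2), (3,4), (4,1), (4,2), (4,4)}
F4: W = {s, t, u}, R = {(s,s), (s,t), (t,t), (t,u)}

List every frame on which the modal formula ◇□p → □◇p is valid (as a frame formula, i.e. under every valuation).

F1, F2, F3

Frame correspondent (Sahlqvist): ∀x ∀y ∀z (Rxy ∧ Rxz → ∃w (Ryw ∧ Rzw)) — i.e. convergence.
F1: holds.
F2: holds.
F3: holds.
F4: fails — Rtt and Rtu but t and u have no common successor.
Valid on: F1, F2, F3.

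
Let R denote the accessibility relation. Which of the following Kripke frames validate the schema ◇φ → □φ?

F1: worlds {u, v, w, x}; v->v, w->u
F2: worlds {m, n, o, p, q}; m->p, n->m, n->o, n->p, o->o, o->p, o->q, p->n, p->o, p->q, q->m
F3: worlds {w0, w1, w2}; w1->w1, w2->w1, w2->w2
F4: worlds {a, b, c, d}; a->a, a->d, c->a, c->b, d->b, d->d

F1

Frame correspondent (Sahlqvist): ∀x ∀y ∀z (Rxy ∧ Rxz → y = z) — i.e. partial functionality.
F1: ✓.
F2: fails — n sees both m and o.
F3: fails — w2 sees both w1 and w2.
F4: fails — a sees both a and d.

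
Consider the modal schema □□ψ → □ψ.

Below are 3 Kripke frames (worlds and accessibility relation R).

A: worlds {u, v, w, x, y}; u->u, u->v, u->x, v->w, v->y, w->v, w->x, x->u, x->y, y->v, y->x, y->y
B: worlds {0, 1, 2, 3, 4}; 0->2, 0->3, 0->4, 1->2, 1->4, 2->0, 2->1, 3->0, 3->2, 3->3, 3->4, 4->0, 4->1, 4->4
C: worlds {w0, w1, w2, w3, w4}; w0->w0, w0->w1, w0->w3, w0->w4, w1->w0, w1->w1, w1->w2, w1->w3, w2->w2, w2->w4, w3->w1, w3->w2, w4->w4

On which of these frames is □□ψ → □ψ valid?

C

The schema corresponds to density: ∀x ∀y (Rxy → ∃z (Rxz ∧ Rzy)).
A: fails — Rwx but no z with Rwz and Rzx.
B: fails — R12 but no z with R1z and Rz2.
C: satisfies the condition.
Valid on: C.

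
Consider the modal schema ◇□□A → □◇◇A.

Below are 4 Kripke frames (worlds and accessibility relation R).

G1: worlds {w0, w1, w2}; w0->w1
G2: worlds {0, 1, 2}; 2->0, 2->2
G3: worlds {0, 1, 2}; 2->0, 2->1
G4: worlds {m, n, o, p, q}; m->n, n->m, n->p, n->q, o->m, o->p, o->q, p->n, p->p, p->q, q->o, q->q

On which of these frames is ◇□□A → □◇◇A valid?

The schema corresponds to a generalized confluence (Geach) condition: ∀x ∀y ∀z ((xRy ∧ xRz) → ∃w (yR²w ∧ zR²w)).
G1: fails — w0Rw1, w0Rw1 but no w with w1R²w and w1R²w.
G2: fails — 2R0, 2R0 but no w with 0R²w and 0R²w.
G3: fails — 2R0, 2R0 but no w with 0R²w and 0R²w.
G4: ✓.
Valid on: G4.

G4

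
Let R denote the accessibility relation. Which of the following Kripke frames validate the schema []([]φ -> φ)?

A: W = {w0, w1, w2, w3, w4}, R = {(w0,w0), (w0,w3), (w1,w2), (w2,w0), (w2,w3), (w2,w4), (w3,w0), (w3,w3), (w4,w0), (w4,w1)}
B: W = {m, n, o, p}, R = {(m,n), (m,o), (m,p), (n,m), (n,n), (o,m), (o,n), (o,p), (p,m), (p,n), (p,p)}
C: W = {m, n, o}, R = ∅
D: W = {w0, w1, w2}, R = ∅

C, D

This is the axiom for shift-reflexivity; its first-order frame correspondent is forall x forall y (Rxy -> Ryy).
A: fails — Rw1w2 but not Rw2w2.
B: fails — Rom but not Rmm.
C: condition met.
D: condition met.
Valid on: C, D.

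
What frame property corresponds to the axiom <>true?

This schema is equivalent to the D axiom □q → ◇q.
Its frame correspondent is seriality — forall x exists y Rxy.

seriality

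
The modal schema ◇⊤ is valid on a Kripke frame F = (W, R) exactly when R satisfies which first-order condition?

◇⊤ holds at w iff w has a successor, so frame-validity of ◇⊤ is exactly seriality. Equivalently via □φ → ◇φ:
Suppose □φ→◇φ is valid. At any x set V(φ)=W. Then □φ at x, so ◇φ at x, so x has a successor.

Seriality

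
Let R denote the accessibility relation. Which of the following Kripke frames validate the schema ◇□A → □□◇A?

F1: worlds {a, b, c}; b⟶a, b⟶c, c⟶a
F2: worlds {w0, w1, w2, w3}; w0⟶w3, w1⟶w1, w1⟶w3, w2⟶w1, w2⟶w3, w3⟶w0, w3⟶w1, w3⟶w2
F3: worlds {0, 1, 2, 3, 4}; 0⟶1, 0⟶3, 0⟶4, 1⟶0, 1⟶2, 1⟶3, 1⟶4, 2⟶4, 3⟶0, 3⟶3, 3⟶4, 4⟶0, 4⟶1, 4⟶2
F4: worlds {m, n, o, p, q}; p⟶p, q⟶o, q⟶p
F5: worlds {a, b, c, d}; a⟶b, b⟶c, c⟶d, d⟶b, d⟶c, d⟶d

none

This is the axiom for a generalized confluence (Geach) condition; its first-order frame correspondent is ∀x ∀y ∀z ((xRy ∧ xR²z) → ∃w (yRw ∧ zRw)).
F1: fails — bRa, bR²a but no w with aRw and aRw.
F2: fails — w0Rw3, w0R²w0 but no w with w3Rw and w0Rw.
F3: fails — 0R4, 0R²2 but no w with 4Rw and 2Rw.
F4: fails — qRo, qR²p but no w with oRw and pRw.
F5: fails — aRb, aR²c but no w with bRw and cRw.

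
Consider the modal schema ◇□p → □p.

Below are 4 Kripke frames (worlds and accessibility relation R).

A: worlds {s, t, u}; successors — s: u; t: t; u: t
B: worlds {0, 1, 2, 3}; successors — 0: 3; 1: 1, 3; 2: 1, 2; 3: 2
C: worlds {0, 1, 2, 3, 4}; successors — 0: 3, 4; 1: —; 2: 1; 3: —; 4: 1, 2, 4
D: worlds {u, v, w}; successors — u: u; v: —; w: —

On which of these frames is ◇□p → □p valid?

D

This is the axiom for the Euclidean property; its first-order frame correspondent is ∀x ∀y ∀z (Rxy ∧ Rxz → Ryz).
A: fails — Rsu and Rsu but not Ruu.
B: fails — R03 and R03 but not R33.
C: fails — R04 and R03 but not R43.
D: condition met.
Valid on: D.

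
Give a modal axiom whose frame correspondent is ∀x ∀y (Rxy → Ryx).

This is symmetry; the standard corresponding axiom is B: p → □◇p.
Suppose p→□◇p is valid. Take Rxy and set V(p)={x}. Then p at x, so □◇p at x, so ◇p at y, so some z with Ryz has p; z=x, i.e. Ryx.

p → □◇p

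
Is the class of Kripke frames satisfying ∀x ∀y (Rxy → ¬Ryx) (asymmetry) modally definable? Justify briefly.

Not modally definable

Modal frame validity is preserved under surjective bounded morphisms.
The 4-cycle (worlds 0,1,2,3 with 0→1→2→3→0) is asymmetric. Mapping every world to a single reflexive point • is a surjective bounded morphism, and the reflexive point is not asymmetric (R•• but asymmetry requires ¬R••).
So no modal formula (or set of formulas) defines exactly the asymmetric frames.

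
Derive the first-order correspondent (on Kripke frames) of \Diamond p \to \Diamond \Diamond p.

This is a Sahlqvist (Geach-type) schema ◇^1□^0p → □^0◇^2p.
Minimal-valuation argument: fix x; take any y with xR^1y and any z with xR^0z. Set V(p) to the set of worlds R-reachable from y in exactly 0 steps. Then □^0p holds at y, so the antecedent holds at x; validity forces ◇^2p at z, giving a w with zR^2w and yR^0w.
First-order correspondent: \forall x \forall y (xRy \to \exists w (y = w \wedge x R^2 w)).

\forall x \forall y (xRy \to \exists w (y = w \wedge x R^2 w))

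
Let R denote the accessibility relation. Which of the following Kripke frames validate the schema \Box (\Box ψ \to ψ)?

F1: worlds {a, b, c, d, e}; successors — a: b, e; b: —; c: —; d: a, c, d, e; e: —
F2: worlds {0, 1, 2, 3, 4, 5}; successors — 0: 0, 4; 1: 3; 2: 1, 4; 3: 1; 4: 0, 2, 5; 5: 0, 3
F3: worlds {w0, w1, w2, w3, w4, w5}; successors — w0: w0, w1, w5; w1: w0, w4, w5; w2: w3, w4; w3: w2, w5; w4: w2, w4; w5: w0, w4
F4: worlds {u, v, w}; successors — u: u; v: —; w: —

F4

The schema corresponds to shift-reflexivity: \forall x \forall y (Rxy \to Ryy).
F1: fails — Rdc but not Rcc.
F2: fails — R31 but not R11.
F3: fails — Rw1w5 but not Rw5w5.
F4: condition met.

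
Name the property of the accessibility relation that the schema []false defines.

□⊥ is valid iff no world has any successor (otherwise □⊥ fails at any world with one).
Conversely, any frame satisfying forall x forall y ~Rxy validates the schema.
So the correspondent is emptiness of R.

Emptiness of R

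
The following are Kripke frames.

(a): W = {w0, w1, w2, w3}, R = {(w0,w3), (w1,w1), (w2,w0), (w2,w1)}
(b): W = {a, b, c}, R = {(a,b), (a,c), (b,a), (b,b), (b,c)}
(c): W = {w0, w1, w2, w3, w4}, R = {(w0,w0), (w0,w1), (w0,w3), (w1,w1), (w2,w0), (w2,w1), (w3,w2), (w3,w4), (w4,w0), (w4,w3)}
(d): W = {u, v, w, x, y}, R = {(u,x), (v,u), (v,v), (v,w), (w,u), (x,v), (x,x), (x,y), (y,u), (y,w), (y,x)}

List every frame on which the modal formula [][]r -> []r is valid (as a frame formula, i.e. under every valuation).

(b)

Frame correspondent (Sahlqvist): forall x forall y (Rxy -> exists z (Rxz & Rzy)) — i.e. density.
(a): fails — Rw2w0 but no z with Rw2z and Rzw0.
(b): holds.
(c): fails — Rw3w2 but no z with Rw3z and Rzw2.
(d): fails — Rwu but no z with Rwz and Rzu.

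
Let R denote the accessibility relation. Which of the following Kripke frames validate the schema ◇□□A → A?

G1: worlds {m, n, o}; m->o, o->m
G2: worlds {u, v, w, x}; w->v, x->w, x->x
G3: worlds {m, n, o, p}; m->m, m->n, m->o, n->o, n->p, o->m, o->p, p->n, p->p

G3

This is the axiom for a generalized confluence (Geach) condition; its first-order frame correspondent is ∀x ∀y (xRy → ∃w (yR²w ∧ x = w)).
G1: fails — mRo but no w with oR²w and m=w.
G2: fails — wRv but no t with vR²t and w=t.
G3: holds.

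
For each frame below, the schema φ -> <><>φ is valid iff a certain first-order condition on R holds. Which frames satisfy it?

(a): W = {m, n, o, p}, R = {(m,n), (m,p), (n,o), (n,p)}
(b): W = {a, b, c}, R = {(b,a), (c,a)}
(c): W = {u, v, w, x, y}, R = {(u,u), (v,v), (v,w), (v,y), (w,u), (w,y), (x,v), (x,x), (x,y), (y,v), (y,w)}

(c)

This is the axiom for a generalized confluence (Geach) condition; its first-order frame correspondent is forall x exists w (x = w & x R^2 w).
(a): fails — at m but no w with m=w and mR²w.
(b): fails — at a but no w with a=w and aR²w.
(c): holds.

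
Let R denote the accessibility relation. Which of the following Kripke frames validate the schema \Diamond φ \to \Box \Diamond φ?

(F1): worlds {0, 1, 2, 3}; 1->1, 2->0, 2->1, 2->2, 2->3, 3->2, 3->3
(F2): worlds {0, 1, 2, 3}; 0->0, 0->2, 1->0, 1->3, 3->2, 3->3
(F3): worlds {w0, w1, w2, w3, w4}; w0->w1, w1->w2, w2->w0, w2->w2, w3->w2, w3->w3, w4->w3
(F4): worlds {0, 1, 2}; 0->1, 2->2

The schema corresponds to the Euclidean property: \forall x \forall y \forall z (Rxy \wedge Rxz \to Ryz).
(F1): fails — R23 and R20 but not R30.
(F2): fails — R02 and R00 but not R20.
(F3): fails — Rw0w1 and Rw0w1 but not Rw1w1.
(F4): fails — R01 and R01 but not R11.

none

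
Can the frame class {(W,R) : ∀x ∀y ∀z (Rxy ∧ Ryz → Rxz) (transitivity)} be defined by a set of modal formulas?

Yes, by □r → □□r

Yes: it is transitivity, defined by the 4 schema □r → □□r.
Suppose □r→□□r is valid. Take Rxy, Ryz and set V(r)={w : Rxw}. Then □r at x, so □□r at x, so □r at y, so r at z, i.e. Rxz.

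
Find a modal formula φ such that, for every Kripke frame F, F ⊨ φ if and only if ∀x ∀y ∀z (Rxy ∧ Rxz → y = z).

The condition is partial functionality. The CD schema ◇p → □p defines it.

◇p → □p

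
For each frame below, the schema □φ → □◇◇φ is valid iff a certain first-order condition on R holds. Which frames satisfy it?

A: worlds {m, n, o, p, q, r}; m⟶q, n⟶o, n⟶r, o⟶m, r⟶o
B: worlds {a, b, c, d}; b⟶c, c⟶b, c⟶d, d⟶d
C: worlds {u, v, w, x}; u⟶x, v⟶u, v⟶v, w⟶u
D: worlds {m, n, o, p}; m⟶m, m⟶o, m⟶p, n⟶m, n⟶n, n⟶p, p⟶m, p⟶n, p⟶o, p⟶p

This is the axiom for a generalized confluence (Geach) condition; its first-order frame correspondent is ∀x ∀z (xRz → ∃w (xRw ∧ zR²w)).
A: fails — mRq but no w with mRw and qR²w.
B: ✓.
C: fails — uRx but no t with uRt and xR²t.
D: fails — mRo but no w with mRw and oR²w.

B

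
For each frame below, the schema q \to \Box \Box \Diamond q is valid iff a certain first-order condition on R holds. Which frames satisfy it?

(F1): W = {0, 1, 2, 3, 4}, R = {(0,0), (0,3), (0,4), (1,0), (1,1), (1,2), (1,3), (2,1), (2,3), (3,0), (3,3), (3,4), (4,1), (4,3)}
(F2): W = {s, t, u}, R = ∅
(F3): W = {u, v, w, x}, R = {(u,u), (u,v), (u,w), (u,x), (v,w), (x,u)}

The schema corresponds to a generalized confluence (Geach) condition: \forall x \forall z (x R^2 z \to \exists w (x = w \wedge zRw)).
(F1): fails — 0R²4 but no w with 0=w and 4Rw.
(F2): condition met.
(F3): fails — uR²v but no t with u=t and vRt.
Valid on: (F2).

(F2)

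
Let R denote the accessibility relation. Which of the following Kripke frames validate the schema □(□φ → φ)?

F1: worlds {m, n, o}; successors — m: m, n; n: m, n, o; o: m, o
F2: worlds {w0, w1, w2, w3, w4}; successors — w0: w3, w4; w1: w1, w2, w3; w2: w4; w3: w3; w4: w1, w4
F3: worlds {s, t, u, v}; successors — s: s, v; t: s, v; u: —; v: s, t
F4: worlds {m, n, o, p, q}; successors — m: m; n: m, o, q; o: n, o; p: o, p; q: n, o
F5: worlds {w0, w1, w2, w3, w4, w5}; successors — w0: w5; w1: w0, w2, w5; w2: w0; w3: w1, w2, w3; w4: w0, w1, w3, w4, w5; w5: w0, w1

F1

Frame correspondent (Sahlqvist): ∀x ∀y (Rxy → Ryy) — i.e. shift-reflexivity.
F1: ✓.
F2: fails — Rw1w2 but not Rw2w2.
F3: fails — Rtv but not Rvv.
F4: fails — Ron but not Rnn.
F5: fails — Rw1w5 but not Rw5w5.
Valid on: F1.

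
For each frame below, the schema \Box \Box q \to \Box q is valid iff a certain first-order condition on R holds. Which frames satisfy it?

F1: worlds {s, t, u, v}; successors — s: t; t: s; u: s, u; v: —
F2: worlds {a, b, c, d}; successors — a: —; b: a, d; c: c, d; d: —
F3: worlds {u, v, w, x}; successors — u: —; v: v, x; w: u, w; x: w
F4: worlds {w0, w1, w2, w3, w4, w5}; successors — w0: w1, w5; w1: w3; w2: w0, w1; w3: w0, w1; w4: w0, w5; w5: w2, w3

F3

Frame correspondent (Sahlqvist): \forall x \forall y (Rxy \to \exists z (Rxz \wedge Rzy)) — i.e. density.
F1: fails — Rts but no z with Rtz and Rzs.
F2: fails — Rba but no z with Rbz and Rza.
F3: ✓.
F4: fails — Rw5w2 but no z with Rw5z and Rzw2.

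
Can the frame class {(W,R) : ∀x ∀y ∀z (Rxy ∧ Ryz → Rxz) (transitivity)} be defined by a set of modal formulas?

Yes, by □p → □□p

Yes: it is transitivity, defined by the 4 schema □p → □□p.
Suppose □p→□□p is valid. Take Rxy, Ryz and set V(p)={w : Rxw}. Then □p at x, so □□p at x, so □p at y, so p at z, i.e. Rxz.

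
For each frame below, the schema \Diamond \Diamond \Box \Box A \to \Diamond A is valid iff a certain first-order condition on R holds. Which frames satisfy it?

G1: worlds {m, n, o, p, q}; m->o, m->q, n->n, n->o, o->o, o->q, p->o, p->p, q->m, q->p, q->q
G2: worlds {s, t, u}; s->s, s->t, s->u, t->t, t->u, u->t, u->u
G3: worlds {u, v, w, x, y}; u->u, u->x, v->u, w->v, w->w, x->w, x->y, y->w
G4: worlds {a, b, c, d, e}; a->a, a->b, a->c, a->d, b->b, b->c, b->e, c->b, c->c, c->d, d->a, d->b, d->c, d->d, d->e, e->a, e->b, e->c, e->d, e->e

Frame correspondent (Sahlqvist): \forall x \forall y (x R^2 y \to \exists w (y R^2 w \wedge xRw)) — i.e. a generalized confluence (Geach) condition.
G1: condition met.
G2: condition met.
G3: fails — uR²x but no t with xR²t and uRt.
G4: condition met.
Valid on: G1, G2, G4.

G1, G2, G4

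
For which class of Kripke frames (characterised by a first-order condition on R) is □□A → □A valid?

Suppose □□A→□A is valid. Take Rxy and set V(A)={w : xR²w}. Then □□A at x, so □A at x, so A at y, i.e. ∃z(Rxz∧Rzy).

density: ∀x ∀y (Rxy → ∃z (Rxz ∧ Rzy))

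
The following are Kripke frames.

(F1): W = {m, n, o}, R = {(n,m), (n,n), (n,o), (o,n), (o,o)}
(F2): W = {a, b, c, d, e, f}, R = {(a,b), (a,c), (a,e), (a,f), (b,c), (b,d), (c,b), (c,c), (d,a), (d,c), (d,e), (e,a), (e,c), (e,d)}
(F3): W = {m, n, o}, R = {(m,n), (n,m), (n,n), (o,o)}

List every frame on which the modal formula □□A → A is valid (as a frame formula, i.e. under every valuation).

(F3)

The schema corresponds to a generalized confluence (Geach) condition: ∀x ∃w (xR²w ∧ x = w).
(F1): fails — at m but no w with mR²w and m=w.
(F2): fails — at f but no w with fR²w and f=w.
(F3): satisfies the condition.
Valid on: (F3).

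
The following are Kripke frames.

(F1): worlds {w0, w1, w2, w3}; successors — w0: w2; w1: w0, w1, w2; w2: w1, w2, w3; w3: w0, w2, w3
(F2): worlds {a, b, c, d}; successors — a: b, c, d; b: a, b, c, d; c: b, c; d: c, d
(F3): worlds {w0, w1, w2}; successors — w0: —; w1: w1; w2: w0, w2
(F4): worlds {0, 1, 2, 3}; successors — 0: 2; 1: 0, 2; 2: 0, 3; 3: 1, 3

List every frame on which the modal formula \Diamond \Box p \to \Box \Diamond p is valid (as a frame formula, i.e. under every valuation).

The schema corresponds to convergence: \forall x \forall y \forall z (Rxy \wedge Rxz \to \exists w (Ryw \wedge Rzw)).
(F1): holds.
(F2): holds.
(F3): fails — Rw2w0 and Rw2w0 but w0 and w0 have no common successor.
(F4): fails — R10 and R12 but 0 and 2 have no common successor.
Valid on: (F1), (F2).

(F1), (F2)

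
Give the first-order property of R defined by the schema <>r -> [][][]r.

forall x forall y forall z ((xRy & x R^3 z) -> exists w (y = w & z = w))

This is a Sahlqvist (Geach-type) schema ◇^1□^0r → □^3◇^0r.
Minimal-valuation argument: fix x; take any y with xR^1y and any z with xR^3z. Set V(r) to the set of worlds R-reachable from y in exactly 0 steps. Then □^0r holds at y, so the antecedent holds at x; validity forces ◇^0r at z, giving a w with zR^0w and yR^0w.
First-order correspondent: forall x forall y forall z ((xRy & x R^3 z) -> exists w (y = w & z = w)).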